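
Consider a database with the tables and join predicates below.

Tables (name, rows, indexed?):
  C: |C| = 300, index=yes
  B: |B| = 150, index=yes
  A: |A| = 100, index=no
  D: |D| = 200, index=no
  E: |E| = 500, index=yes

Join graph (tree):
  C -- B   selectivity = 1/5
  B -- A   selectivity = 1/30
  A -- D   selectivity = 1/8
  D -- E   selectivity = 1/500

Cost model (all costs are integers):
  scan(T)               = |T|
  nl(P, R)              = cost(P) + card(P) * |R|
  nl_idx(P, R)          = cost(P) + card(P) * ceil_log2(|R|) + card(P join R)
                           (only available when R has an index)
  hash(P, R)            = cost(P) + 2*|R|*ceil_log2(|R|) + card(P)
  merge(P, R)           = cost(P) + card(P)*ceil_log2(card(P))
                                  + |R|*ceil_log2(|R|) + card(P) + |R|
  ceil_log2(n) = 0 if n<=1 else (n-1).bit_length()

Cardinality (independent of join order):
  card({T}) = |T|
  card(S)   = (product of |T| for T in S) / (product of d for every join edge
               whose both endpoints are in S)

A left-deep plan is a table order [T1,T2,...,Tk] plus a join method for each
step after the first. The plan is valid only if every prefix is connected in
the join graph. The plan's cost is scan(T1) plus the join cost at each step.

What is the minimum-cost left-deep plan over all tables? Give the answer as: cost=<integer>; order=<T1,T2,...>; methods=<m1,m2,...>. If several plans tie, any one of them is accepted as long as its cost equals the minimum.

Selinger DP (subsets sized 1..n):
  {C}: scan cost=300, card=300
  {B}: scan cost=150, card=150
  {A}: scan cost=100, card=100
  {D}: scan cost=200, card=200
  {E}: scan cost=500, card=500
  {BC}: card=9000; try (B,hash)→3000, (C,merge)→4500, (B,merge)→4650, (C,hash)→5700, (C,nl_idx)→10500, (B,nl_idx)→11700 …(+2); best=3000 via (B,hash)
  {AB}: card=500; try (B,nl_idx)→1400, (A,hash)→1700, (B,merge)→2250, (A,merge)→2300, (B,hash)→2600, (B,nl)→15100 …(+1); best=1400 via (B,nl_idx)
  {AD}: card=2500; try (A,hash)→1800, (D,merge)→2700, (A,merge)→2800, (D,hash)→3400, (D,nl)→20100, (A,nl)→20200; best=1800 via (A,hash)
  {DE}: card=200; try (E,nl_idx)→2200, (D,hash)→4200, (E,merge)→7000, (D,merge)→7300, (E,hash)→9400, (E,nl)→100200 …(+1); best=2200 via (E,nl_idx)
  {ABC}: card=30000; try (C,hash)→7300, (C,merge)→9400, (A,hash)→13400, (C,nl_idx)→35900, (A,merge)→138800, (C,nl)→151400 …(+1); best=7300 via (C,hash)
  {ABD}: card=12500; try (D,hash)→5100, (B,hash)→6700, (D,merge)→8200, (B,nl_idx)→34300, (B,merge)→35650, (D,nl)→101400 …(+1); best=5100 via (D,hash)
  {ADE}: card=2500; try (A,hash)→3800, (A,merge)→4800, (E,hash)→13300, (A,nl)→22200, (E,nl_idx)→26800, (E,merge)→39300 …(+1); best=3800 via (A,hash)
  {ABCD}: card=750000; try (C,hash)→23000, (D,hash)→40500, (C,merge)→195600, (D,merge)→489100, (C,nl_idx)→867600, (C,nl)→3755100 …(+1); best=23000 via (C,hash)
  {ABDE}: card=12500; try (B,hash)→8700, (E,hash)→26600, (B,nl_idx)→36300, (B,merge)→37650, (E,nl_idx)→130100, (E,merge)→197600 …(+2); best=8700 via (B,hash)
  {ABCDE}: card=750000; try (C,hash)→26600, (C,merge)→199200, (E,hash)→782000, (C,nl_idx)→871200, (C,nl)→3758700, (E,nl_idx)→7523000 …(+2); best=26600 via (C,hash)

cost=26600; order=D,E,A,B,C; methods=nl_idx,hash,hash,hash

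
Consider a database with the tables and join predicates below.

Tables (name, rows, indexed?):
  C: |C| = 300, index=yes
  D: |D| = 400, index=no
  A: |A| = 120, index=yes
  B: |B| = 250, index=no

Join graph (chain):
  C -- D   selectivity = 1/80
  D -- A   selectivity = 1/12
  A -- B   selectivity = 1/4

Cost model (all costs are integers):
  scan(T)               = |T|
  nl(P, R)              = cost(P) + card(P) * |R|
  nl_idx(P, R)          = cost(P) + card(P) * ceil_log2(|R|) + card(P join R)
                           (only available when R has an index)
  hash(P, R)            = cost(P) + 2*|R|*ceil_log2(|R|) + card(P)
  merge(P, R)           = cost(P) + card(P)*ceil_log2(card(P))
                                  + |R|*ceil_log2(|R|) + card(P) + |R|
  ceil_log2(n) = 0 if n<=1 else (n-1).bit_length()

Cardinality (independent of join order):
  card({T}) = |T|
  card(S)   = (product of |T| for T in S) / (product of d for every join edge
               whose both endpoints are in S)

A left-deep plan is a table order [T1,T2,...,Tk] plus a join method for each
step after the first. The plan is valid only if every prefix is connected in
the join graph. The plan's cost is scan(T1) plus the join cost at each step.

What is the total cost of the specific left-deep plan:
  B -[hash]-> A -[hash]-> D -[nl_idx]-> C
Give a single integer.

3204380

step 1: scan B: cost=250, card=250
step 2: join A via hash
    card(P join A) = 250*120/(4) = 7500
    cost = 250 + 2*120*7 + 250 = 2180
step 3: join D via hash
    card(P join D) = 7500*400/(12) = 250000
    cost = 2180 + 2*400*9 + 7500 = 16880
step 4: join C via nl_idx
    card(P join C) = 250000*300/(80) = 937500
    cost = 16880 + 250000*9 + 937500 = 3204380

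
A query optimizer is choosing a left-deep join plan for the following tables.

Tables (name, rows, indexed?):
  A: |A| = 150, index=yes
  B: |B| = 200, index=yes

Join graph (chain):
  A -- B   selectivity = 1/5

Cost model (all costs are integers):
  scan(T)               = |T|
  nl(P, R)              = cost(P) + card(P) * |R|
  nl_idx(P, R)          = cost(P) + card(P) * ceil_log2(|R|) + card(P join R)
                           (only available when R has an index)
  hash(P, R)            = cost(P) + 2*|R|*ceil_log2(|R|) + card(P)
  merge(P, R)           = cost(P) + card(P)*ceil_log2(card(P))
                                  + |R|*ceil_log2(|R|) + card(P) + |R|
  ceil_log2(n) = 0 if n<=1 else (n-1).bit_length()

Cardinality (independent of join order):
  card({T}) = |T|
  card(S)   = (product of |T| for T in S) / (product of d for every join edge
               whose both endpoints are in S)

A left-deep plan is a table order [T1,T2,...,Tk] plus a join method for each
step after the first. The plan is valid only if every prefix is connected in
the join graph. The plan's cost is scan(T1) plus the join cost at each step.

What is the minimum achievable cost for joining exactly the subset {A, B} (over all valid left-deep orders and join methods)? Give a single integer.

2800

Selinger DP over subsets of {A,B}:
  {A}: scan cost=150, card=150
  {B}: scan cost=200, card=200
  {AB}: card=6000; try (A,hash)→2800, (B,merge)→3300, (A,merge)→3350, (B,hash)→3500, (B,nl_idx)→7350, (A,nl_idx)→7800 …(+2); best=2800 via (A,hash)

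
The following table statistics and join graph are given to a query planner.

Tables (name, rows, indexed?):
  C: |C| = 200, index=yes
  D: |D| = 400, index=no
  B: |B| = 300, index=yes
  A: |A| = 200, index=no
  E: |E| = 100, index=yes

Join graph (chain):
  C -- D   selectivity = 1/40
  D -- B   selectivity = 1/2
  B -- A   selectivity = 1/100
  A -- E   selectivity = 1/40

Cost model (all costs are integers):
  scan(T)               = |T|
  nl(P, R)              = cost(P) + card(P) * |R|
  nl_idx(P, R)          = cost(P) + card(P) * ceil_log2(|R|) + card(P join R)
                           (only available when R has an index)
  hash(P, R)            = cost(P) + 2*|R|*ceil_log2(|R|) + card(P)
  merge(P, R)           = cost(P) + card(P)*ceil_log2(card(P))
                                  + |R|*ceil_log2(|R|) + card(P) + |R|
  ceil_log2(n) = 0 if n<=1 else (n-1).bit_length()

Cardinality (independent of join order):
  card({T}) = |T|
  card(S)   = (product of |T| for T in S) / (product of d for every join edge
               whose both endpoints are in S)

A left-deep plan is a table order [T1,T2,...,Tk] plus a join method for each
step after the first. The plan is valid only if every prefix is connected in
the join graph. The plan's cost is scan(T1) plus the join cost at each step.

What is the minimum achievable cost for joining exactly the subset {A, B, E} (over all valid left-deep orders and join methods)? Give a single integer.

Selinger DP over subsets of {A,B,E}:
  {B}: scan cost=300, card=300
  {A}: scan cost=200, card=200
  {E}: scan cost=100, card=100
  {AB}: card=600; try (B,nl_idx)→2600, (A,hash)→3800, (B,merge)→5000, (A,merge)→5100, (B,hash)→5800, (B,nl)→60200 …(+1); best=2600 via (B,nl_idx)
  {AE}: card=500; try (E,hash)→1800, (E,nl_idx)→2100, (A,merge)→2700, (E,merge)→2800, (A,hash)→3400, (A,nl)→20100 …(+1); best=1800 via (E,hash)
  {ABE}: card=1500; try (E,hash)→4600, (B,hash)→7700, (B,nl_idx)→7800, (E,nl_idx)→8300, (B,merge)→9800, (E,merge)→10000 …(+2); best=4600 via (E,hash)

4600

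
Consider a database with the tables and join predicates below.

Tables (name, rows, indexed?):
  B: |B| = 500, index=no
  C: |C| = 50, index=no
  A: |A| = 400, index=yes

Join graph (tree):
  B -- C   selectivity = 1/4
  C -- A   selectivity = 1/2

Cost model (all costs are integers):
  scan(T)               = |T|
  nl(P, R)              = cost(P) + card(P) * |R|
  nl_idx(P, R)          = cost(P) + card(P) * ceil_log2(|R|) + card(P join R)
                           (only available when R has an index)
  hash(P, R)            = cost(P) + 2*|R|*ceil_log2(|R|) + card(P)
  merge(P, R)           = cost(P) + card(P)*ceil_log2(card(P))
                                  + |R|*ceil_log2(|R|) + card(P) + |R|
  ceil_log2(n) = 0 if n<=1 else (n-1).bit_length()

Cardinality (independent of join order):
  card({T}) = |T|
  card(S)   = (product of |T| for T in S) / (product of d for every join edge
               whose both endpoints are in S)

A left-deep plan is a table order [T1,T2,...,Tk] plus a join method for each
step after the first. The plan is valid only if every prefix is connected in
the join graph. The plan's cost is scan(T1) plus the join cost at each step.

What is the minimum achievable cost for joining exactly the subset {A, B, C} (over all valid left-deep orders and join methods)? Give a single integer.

15050

Selinger DP over subsets of {A,B,C}:
  {B}: scan cost=500, card=500
  {C}: scan cost=50, card=50
  {A}: scan cost=400, card=400
  {BC}: card=6250; try (C,hash)→1600, (B,merge)→5400, (C,merge)→5850, (B,hash)→9100, (B,nl)→25050, (C,nl)→25500; best=1600 via (C,hash)
  {AC}: card=10000; try (C,hash)→1400, (A,merge)→4400, (C,merge)→4750, (A,hash)→7300, (A,nl_idx)→10500, (A,nl)→20050 …(+1); best=1400 via (C,hash)
  {ABC}: card=1250000; try (A,hash)→15050, (B,hash)→20400, (A,merge)→93100, (B,merge)→156400, (A,nl_idx)→1307850, (A,nl)→2501600 …(+1); best=15050 via (A,hash)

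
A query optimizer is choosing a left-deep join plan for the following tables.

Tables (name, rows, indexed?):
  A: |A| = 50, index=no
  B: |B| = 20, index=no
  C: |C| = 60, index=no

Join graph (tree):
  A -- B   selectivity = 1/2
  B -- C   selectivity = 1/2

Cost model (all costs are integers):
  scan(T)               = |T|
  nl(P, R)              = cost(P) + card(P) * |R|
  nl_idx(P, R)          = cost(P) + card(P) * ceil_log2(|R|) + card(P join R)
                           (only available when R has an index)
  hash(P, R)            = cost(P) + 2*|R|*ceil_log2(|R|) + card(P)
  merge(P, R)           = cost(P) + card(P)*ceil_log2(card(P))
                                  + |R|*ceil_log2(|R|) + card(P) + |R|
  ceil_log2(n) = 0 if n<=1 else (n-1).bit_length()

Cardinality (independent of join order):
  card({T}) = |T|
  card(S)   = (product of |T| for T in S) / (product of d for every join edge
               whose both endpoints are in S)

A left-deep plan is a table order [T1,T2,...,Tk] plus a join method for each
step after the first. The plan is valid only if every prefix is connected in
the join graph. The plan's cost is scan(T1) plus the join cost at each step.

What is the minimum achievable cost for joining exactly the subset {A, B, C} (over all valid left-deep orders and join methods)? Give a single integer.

Selinger DP over subsets of {A,B,C}:
  {A}: scan cost=50, card=50
  {B}: scan cost=20, card=20
  {C}: scan cost=60, card=60
  {AB}: card=500; try (B,hash)→300, (A,merge)→490, (B,merge)→520, (A,hash)→640, (A,nl)→1020, (B,nl)→1050; best=300 via (B,hash)
  {BC}: card=600; try (B,hash)→320, (C,merge)→560, (B,merge)→600, (C,hash)→760, (C,nl)→1220, (B,nl)→1260; best=320 via (B,hash)
  {ABC}: card=15000; try (C,hash)→1520, (A,hash)→1520, (C,merge)→5720, (A,merge)→7270, (C,nl)→30300, (A,nl)→30320; best=1520 via (C,hash)

1520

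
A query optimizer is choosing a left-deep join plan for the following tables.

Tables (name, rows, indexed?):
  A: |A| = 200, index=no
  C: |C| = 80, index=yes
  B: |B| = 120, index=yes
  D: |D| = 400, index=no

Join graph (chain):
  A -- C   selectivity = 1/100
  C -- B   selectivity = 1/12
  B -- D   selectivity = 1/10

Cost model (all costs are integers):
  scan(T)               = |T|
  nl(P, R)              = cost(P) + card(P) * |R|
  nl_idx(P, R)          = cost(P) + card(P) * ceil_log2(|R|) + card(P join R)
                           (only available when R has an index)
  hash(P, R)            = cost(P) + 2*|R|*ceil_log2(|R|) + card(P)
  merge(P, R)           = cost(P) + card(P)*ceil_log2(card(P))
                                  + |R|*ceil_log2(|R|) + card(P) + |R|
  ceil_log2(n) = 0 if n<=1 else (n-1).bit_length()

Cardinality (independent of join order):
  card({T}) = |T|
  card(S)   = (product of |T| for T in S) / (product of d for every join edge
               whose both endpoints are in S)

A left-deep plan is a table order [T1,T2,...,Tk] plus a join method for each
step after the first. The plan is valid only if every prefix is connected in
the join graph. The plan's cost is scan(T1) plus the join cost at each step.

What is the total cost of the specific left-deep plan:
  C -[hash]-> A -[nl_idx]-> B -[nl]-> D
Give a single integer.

646080

step 1: scan C: cost=80, card=80
step 2: join A via hash
    card(P join A) = 80*200/(100) = 160
    cost = 80 + 2*200*8 + 80 = 3360
step 3: join B via nl_idx
    card(P join B) = 160*120/(12) = 1600
    cost = 3360 + 160*7 + 1600 = 6080
step 4: join D via nl
    card(P join D) = 1600*400/(10) = 64000
    cost = 6080 + 1600*400 = 646080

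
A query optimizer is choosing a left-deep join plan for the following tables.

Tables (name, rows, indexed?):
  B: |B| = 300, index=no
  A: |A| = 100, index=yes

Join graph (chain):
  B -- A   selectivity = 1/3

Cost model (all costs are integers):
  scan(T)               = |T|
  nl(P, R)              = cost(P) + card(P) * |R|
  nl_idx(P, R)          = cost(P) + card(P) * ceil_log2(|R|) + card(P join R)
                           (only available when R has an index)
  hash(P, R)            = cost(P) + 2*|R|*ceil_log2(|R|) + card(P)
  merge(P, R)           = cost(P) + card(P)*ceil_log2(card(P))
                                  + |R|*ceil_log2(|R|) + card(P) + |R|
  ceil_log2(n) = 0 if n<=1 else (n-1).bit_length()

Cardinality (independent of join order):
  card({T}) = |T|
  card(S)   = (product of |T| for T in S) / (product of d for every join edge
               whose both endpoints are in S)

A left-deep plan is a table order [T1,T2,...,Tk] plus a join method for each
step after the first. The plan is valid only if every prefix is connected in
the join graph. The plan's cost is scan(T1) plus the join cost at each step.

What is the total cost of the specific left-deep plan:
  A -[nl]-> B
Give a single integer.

30100

step 1: scan A: cost=100, card=100
step 2: join B via nl
    card(P join B) = 100*300/(3) = 10000
    cost = 100 + 100*300 = 30100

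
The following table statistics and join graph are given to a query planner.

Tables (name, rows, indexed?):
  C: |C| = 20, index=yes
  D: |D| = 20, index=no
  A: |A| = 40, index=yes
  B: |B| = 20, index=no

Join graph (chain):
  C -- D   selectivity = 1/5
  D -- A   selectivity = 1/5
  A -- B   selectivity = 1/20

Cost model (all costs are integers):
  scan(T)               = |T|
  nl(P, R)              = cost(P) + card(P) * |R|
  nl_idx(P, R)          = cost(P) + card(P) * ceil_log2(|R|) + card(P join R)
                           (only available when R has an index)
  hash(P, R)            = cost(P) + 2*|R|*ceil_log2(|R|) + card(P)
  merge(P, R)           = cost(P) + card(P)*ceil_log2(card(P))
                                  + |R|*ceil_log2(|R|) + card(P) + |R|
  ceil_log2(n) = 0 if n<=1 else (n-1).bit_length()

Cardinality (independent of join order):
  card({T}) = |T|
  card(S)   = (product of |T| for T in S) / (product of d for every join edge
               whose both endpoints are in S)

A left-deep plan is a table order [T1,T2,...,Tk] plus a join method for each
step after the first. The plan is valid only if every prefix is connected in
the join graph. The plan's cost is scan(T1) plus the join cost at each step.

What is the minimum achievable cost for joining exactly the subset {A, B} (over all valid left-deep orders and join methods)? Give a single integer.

180

Selinger DP over subsets of {A,B}:
  {A}: scan cost=40, card=40
  {B}: scan cost=20, card=20
  {AB}: card=40; try (A,nl_idx)→180, (B,hash)→280, (A,merge)→420, (B,merge)→440, (A,hash)→520, (A,nl)→820 …(+1); best=180 via (A,nl_idx)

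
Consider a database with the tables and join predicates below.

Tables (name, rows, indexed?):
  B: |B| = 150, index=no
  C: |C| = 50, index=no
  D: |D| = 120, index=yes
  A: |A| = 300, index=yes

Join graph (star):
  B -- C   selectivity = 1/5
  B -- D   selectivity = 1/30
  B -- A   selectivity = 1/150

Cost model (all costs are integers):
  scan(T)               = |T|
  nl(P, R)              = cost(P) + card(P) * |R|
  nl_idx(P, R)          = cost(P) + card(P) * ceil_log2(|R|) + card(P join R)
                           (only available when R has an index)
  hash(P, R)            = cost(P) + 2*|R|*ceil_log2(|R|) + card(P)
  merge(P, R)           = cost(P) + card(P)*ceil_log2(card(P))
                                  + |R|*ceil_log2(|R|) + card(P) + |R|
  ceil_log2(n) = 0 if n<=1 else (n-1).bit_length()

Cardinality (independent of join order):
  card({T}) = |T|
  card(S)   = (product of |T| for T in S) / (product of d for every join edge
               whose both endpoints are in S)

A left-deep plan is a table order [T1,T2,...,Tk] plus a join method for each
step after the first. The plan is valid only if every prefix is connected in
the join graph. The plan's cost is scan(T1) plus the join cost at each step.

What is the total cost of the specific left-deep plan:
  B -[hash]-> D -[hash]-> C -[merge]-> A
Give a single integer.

step 1: scan B: cost=150, card=150
step 2: join D via hash
    card(P join D) = 150*120/(30) = 600
    cost = 150 + 2*120*7 + 150 = 1980
step 3: join C via hash
    card(P join C) = 600*50/(5) = 6000
    cost = 1980 + 2*50*6 + 600 = 3180
step 4: join A via merge
    card(P join A) = 6000*300/(150) = 12000
    cost = 3180 + 6000*13 + 300*9 + 6000 + 300 = 90180

90180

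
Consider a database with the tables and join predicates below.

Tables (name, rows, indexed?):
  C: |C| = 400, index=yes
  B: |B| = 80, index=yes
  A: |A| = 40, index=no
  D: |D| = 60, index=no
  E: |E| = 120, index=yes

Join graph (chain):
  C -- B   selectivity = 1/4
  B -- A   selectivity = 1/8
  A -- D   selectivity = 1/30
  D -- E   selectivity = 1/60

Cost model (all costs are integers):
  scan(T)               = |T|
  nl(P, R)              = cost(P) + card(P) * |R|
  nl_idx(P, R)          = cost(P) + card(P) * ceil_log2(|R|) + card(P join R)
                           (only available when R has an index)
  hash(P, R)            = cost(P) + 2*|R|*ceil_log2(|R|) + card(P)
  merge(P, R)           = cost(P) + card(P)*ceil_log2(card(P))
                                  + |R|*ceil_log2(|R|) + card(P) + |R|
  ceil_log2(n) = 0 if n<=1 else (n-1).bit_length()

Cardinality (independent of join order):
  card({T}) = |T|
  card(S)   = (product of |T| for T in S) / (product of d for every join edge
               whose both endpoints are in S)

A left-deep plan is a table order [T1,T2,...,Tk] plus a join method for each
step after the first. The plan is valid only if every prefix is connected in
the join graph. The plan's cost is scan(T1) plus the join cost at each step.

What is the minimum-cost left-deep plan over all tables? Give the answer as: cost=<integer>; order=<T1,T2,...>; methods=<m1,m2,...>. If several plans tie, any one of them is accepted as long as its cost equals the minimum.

cost=11280; order=D,E,A,B,C; methods=nl_idx,hash,hash,hash

Selinger DP (subsets sized 1..n):
  {C}: scan cost=400, card=400
  {B}: scan cost=80, card=80
  {A}: scan cost=40, card=40
  {D}: scan cost=60, card=60
  {E}: scan cost=120, card=120
  {BC}: card=8000; try (B,hash)→1920, (C,merge)→4720, (B,merge)→5040, (C,hash)→7360, (C,nl_idx)→8800, (B,nl_idx)→11200 …(+2); best=1920 via (B,hash)
  {AB}: card=400; try (A,hash)→640, (B,nl_idx)→720, (B,merge)→960, (A,merge)→1000, (B,hash)→1200, (B,nl)→3240 …(+1); best=640 via (A,hash)
  {AD}: card=80; try (A,hash)→600, (D,merge)→740, (A,merge)→760, (D,hash)→800, (D,nl)→2440, (A,nl)→2460; best=600 via (A,hash)
  {DE}: card=120; try (E,nl_idx)→600, (D,hash)→960, (E,merge)→1440, (D,merge)→1500, (E,hash)→1800, (E,nl)→7260 …(+1); best=600 via (E,nl_idx)
  {ABC}: card=40000; try (C,hash)→8240, (C,merge)→8640, (A,hash)→10400, (C,nl_idx)→44240, (A,merge)→114200, (C,nl)→160640 …(+1); best=8240 via (C,hash)
  {ABD}: card=800; try (D,hash)→1760, (B,hash)→1800, (B,merge)→1880, (B,nl_idx)→1960, (D,merge)→5060, (B,nl)→7000 …(+1); best=1760 via (D,hash)
  {ADE}: card=160; try (A,hash)→1200, (E,nl_idx)→1320, (A,merge)→1840, (E,merge)→2200, (E,hash)→2360, (A,nl)→5400 …(+1); best=1200 via (A,hash)
  {ABCD}: card=80000; try (C,hash)→9760, (C,merge)→14560, (D,hash)→48960, (C,nl_idx)→88960, (C,nl)→321760, (D,merge)→688660 …(+1); best=9760 via (C,hash)
  {ABDE}: card=1600; try (B,hash)→2480, (B,merge)→3280, (B,nl_idx)→3920, (E,hash)→4240, (E,nl_idx)→8960, (E,merge)→11520 …(+2); best=2480 via (B,hash)
  {ABCDE}: card=160000; try (C,hash)→11280, (C,merge)→25680, (E,hash)→91440, (C,nl_idx)→176880, (C,nl)→642480, (E,nl_idx)→729760 …(+2); best=11280 via (C,hash)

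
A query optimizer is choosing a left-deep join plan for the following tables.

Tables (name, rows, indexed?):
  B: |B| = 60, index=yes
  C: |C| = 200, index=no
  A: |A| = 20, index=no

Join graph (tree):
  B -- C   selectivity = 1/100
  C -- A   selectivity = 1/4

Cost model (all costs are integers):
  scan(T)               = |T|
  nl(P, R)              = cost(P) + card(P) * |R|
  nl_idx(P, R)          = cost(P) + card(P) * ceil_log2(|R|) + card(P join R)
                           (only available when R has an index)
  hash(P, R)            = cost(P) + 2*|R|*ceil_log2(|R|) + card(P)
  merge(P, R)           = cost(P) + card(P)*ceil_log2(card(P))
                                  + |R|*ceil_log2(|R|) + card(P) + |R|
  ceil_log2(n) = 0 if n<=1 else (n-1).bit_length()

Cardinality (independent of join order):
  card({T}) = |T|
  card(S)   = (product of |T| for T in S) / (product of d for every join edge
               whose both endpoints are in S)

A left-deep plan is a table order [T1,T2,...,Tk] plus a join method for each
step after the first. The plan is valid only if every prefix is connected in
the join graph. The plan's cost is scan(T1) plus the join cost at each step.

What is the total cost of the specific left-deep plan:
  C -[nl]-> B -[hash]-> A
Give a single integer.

step 1: scan C: cost=200, card=200
step 2: join B via nl
    card(P join B) = 200*60/(100) = 120
    cost = 200 + 200*60 = 12200
step 3: join A via hash
    card(P join A) = 120*20/(4) = 600
    cost = 12200 + 2*20*5 + 120 = 12520

12520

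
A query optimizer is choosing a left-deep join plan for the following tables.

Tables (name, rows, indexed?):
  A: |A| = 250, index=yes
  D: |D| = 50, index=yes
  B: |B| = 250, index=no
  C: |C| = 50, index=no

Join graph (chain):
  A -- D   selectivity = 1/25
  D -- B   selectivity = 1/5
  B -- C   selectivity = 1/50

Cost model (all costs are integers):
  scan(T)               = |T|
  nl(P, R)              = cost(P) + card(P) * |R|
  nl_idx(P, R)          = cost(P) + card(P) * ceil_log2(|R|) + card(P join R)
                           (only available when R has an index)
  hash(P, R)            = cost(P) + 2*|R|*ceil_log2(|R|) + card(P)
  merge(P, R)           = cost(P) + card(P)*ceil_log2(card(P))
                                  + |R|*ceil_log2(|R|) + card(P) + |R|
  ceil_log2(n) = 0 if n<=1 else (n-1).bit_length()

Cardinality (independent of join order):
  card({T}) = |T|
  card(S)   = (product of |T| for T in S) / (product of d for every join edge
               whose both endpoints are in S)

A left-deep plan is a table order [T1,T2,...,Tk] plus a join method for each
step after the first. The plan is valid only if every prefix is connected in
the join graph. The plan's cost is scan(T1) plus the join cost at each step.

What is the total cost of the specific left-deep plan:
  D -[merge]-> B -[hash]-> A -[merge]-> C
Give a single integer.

409500

step 1: scan D: cost=50, card=50
step 2: join B via merge
    card(P join B) = 50*250/(5) = 2500
    cost = 50 + 50*6 + 250*8 + 50 + 250 = 2650
step 3: join A via hash
    card(P join A) = 2500*250/(25) = 25000
    cost = 2650 + 2*250*8 + 2500 = 9150
step 4: join C via merge
    card(P join C) = 25000*50/(50) = 25000
    cost = 9150 + 25000*15 + 50*6 + 25000 + 50 = 409500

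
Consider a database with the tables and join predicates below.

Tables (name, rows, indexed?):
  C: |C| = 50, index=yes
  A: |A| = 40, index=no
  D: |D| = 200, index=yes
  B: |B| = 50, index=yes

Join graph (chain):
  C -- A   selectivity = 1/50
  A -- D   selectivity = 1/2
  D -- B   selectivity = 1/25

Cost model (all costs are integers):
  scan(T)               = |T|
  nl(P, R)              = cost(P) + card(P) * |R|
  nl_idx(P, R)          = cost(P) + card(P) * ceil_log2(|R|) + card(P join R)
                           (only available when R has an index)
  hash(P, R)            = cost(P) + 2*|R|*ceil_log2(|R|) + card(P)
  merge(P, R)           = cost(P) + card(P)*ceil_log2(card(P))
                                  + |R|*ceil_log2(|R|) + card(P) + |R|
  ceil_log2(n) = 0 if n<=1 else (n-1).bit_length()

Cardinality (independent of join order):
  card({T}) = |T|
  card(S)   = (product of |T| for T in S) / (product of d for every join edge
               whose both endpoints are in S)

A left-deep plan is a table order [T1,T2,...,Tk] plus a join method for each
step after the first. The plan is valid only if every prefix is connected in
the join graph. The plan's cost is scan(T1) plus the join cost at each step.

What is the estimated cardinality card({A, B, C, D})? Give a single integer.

Tables in S: A(40), B(50), C(50), D(200)
Edges inside S: C-A(d=50), A-D(d=2), D-B(d=25)
numerator = 40 * 50 * 50 * 200 = 20000000
denominator = 50 * 2 * 25 = 2500
card(S) = 20000000 / 2500 = 8000

8000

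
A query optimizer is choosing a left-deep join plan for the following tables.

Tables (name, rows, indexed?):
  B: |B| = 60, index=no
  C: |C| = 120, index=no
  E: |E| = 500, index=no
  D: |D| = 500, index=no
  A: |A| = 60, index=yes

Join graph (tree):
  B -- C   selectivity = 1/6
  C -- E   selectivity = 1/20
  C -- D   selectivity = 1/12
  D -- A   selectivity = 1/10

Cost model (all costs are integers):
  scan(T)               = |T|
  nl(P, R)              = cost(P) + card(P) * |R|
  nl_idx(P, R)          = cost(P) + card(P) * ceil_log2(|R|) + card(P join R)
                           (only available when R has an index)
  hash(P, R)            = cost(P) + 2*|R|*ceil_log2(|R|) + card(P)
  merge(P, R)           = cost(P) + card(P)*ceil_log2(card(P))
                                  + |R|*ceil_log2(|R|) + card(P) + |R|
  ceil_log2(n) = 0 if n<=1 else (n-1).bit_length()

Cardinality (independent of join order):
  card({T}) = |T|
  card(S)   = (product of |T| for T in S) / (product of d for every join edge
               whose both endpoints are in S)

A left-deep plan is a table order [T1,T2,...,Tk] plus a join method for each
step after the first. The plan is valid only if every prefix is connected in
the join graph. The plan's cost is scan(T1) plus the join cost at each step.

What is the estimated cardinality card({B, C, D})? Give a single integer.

50000

Tables in S: B(60), C(120), D(500)
Edges inside S: B-C(d=6), C-D(d=12)
numerator = 60 * 120 * 500 = 3600000
denominator = 6 * 12 = 72
card(S) = 3600000 / 72 = 50000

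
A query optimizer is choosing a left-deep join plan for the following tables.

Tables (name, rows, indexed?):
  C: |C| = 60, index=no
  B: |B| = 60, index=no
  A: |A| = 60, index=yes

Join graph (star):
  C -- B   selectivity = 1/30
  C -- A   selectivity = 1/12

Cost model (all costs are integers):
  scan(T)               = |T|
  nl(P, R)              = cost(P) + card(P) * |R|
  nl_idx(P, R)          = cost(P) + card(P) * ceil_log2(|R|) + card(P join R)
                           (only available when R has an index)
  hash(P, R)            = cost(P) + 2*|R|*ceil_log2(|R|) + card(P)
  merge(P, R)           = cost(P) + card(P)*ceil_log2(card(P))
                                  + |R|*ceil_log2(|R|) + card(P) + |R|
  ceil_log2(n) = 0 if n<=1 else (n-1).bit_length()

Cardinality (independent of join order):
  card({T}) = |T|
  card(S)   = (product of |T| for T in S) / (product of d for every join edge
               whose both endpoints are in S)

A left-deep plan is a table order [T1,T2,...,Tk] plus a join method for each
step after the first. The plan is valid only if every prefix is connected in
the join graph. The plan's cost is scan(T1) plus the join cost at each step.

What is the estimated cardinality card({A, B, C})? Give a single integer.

Tables in S: A(60), B(60), C(60)
Edges inside S: C-B(d=30), C-A(d=12)
numerator = 60 * 60 * 60 = 216000
denominator = 30 * 12 = 360
card(S) = 216000 / 360 = 600

600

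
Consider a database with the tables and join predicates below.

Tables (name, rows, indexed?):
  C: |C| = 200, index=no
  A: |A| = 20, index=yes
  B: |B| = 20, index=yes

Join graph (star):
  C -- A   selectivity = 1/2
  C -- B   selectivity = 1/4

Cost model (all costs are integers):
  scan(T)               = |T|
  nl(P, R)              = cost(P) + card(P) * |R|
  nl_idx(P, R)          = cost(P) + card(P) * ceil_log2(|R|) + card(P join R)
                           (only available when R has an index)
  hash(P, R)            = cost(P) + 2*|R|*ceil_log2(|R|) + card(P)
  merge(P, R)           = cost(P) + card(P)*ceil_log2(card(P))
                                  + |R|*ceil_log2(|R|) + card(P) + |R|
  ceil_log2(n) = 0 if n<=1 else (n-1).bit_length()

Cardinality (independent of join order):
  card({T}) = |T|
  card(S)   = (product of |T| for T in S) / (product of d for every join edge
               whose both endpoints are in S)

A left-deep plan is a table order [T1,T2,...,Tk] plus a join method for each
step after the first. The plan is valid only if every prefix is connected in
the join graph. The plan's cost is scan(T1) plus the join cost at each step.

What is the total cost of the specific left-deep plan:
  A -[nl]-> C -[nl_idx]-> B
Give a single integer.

step 1: scan A: cost=20, card=20
step 2: join C via nl
    card(P join C) = 20*200/(2) = 2000
    cost = 20 + 20*200 = 4020
step 3: join B via nl_idx
    card(P join B) = 2000*20/(4) = 10000
    cost = 4020 + 2000*5 + 10000 = 24020

24020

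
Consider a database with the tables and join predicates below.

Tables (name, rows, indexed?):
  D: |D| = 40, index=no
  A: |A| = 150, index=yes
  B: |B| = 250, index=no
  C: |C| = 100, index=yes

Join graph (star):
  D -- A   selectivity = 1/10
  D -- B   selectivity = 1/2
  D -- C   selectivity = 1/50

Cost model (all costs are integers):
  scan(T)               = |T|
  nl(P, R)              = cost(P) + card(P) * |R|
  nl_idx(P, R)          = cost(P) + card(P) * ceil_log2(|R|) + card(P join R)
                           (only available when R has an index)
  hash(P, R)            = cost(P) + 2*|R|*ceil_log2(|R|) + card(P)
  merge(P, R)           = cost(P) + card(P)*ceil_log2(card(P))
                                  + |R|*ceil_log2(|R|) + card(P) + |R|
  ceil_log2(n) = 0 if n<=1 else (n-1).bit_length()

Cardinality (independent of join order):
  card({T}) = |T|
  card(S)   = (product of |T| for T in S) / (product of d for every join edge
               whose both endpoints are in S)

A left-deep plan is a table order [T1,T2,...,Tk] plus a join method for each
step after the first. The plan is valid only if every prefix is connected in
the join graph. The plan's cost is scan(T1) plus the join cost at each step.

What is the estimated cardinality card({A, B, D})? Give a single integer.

75000

Tables in S: A(150), B(250), D(40)
Edges inside S: D-A(d=10), D-B(d=2)
numerator = 150 * 250 * 40 = 1500000
denominator = 10 * 2 = 20
card(S) = 1500000 / 20 = 75000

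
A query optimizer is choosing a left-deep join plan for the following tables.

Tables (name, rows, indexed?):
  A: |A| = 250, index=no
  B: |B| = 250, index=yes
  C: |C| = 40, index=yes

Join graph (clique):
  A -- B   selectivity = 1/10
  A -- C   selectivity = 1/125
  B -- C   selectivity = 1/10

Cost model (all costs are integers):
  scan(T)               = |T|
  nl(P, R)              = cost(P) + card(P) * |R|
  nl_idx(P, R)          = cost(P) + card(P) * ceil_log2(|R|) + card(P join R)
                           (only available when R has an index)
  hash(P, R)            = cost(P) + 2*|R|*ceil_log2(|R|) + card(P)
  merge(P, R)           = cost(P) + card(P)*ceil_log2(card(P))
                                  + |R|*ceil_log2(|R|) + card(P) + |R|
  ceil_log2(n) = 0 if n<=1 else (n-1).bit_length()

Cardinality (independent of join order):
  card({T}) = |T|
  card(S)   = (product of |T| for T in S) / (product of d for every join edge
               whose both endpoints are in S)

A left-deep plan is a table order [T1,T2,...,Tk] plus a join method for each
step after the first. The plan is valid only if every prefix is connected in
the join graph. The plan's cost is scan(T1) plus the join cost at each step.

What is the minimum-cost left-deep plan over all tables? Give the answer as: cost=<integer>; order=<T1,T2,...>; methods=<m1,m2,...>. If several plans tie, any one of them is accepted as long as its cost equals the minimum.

cost=1820; order=A,C,B; methods=hash,nl_idx

Selinger DP (subsets sized 1..n):
  {A}: scan cost=250, card=250
  {B}: scan cost=250, card=250
  {C}: scan cost=40, card=40
  {AB}: card=6250; try (B,hash)→4500, (A,hash)→4500, (B,merge)→4750, (A,merge)→4750, (B,nl_idx)→8500, (B,nl)→62750 …(+1); best=4500 via (B,hash)
  {AC}: card=80; try (C,hash)→980, (C,nl_idx)→1830, (A,merge)→2570, (C,merge)→2780, (A,hash)→4080, (A,nl)→10040 …(+1); best=980 via (C,hash)
  {BC}: card=1000; try (C,hash)→980, (B,nl_idx)→1360, (B,merge)→2570, (C,nl_idx)→2750, (C,merge)→2780, (B,hash)→4080 …(+2); best=980 via (C,hash)
  {ABC}: card=200; try (B,nl_idx)→1820, (B,merge)→3870, (B,hash)→5060, (A,hash)→5980, (C,hash)→11230, (A,merge)→14230 …(+5); best=1820 via (B,nl_idx)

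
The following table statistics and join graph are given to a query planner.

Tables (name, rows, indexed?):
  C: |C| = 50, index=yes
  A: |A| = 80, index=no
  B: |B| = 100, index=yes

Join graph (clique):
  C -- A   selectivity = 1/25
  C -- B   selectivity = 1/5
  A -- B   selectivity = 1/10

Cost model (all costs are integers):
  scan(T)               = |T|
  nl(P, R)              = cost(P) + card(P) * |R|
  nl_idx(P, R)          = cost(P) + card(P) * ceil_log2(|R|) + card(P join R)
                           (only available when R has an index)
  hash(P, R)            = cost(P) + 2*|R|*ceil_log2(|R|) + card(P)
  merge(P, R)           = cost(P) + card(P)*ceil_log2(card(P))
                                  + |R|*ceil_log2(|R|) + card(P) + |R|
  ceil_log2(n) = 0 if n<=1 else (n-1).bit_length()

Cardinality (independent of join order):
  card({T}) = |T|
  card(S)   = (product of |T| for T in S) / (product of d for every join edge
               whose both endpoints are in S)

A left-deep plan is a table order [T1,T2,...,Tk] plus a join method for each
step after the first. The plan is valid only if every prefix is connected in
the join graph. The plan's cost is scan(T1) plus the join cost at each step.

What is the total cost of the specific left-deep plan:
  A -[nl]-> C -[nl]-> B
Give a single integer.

step 1: scan A: cost=80, card=80
step 2: join C via nl
    card(P join C) = 80*50/(25) = 160
    cost = 80 + 80*50 = 4080
step 3: join B via nl
    card(P join B) = 160*100/(5*10) = 320
    cost = 4080 + 160*100 = 20080

20080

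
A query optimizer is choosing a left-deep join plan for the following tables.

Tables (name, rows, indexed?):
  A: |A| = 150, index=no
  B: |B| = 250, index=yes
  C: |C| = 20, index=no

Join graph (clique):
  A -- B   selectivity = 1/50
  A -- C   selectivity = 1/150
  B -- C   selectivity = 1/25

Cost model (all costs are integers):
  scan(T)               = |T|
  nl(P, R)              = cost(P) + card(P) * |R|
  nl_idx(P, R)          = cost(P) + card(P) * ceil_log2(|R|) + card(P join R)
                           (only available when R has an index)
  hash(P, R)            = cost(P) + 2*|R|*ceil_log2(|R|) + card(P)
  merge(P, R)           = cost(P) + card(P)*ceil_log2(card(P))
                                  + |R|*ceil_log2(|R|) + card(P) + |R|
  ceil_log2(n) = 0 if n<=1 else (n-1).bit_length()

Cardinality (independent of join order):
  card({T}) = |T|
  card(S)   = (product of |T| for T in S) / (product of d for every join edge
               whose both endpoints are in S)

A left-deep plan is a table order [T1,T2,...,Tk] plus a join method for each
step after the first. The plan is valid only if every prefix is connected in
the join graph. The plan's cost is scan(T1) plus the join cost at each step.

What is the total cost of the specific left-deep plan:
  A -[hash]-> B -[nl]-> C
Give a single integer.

step 1: scan A: cost=150, card=150
step 2: join B via hash
    card(P join B) = 150*250/(50) = 750
    cost = 150 + 2*250*8 + 150 = 4300
step 3: join C via nl
    card(P join C) = 750*20/(150*25) = 4
    cost = 4300 + 750*20 = 19300

19300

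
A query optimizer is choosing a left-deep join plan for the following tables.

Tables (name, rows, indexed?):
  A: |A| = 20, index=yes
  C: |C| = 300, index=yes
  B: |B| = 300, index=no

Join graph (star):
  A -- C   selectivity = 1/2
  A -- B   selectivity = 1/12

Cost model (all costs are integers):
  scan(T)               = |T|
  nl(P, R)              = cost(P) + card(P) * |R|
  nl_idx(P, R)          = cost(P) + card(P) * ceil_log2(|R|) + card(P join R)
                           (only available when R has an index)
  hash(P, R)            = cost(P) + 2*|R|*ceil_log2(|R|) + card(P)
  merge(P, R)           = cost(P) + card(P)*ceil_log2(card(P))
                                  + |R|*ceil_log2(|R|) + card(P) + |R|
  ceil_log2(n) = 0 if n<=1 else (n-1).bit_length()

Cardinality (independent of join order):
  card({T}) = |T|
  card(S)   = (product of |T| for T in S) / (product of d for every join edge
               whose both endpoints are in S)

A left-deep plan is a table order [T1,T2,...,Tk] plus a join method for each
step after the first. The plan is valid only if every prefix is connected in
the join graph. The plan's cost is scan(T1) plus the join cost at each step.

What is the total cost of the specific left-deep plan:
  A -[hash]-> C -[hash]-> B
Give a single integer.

step 1: scan A: cost=20, card=20
step 2: join C via hash
    card(P join C) = 20*300/(2) = 3000
    cost = 20 + 2*300*9 + 20 = 5440
step 3: join B via hash
    card(P join B) = 3000*300/(12) = 75000
    cost = 5440 + 2*300*9 + 3000 = 13840

13840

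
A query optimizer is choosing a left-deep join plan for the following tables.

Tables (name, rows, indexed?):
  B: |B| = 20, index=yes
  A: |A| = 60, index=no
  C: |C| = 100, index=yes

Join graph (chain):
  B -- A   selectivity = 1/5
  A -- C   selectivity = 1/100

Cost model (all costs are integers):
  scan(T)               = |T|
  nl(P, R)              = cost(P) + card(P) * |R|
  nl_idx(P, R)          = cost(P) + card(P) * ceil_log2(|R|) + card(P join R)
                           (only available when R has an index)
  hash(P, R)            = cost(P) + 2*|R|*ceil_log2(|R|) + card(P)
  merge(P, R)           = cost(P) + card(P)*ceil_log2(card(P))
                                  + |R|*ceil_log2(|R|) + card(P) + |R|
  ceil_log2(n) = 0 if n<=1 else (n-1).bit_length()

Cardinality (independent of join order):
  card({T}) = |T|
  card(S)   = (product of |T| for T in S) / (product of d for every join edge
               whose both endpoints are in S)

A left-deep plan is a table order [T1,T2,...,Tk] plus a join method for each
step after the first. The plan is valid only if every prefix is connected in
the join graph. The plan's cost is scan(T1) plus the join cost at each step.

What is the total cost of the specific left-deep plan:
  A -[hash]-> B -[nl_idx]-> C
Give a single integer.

2240

step 1: scan A: cost=60, card=60
step 2: join B via hash
    card(P join B) = 60*20/(5) = 240
    cost = 60 + 2*20*5 + 60 = 320
step 3: join C via nl_idx
    card(P join C) = 240*100/(100) = 240
    cost = 320 + 240*7 + 240 = 2240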